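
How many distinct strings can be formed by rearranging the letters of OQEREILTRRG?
11! / (1! × 1! × 1! × 3! × 2! × 1! × 1! × 1!) = 3326400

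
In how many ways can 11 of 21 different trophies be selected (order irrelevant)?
C(21,11) = 21!/(11!×10!) = 352716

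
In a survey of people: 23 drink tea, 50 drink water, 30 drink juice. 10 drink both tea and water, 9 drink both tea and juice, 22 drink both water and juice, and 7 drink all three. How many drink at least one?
|A∪B∪C| = 23+50+30-10-9-22+7 = 69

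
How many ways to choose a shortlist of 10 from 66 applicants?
C(66,10) = 66!/(10!×56!) = 210980549208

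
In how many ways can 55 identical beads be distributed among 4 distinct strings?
C(55+4-1, 4-1) = C(58, 3) = 30856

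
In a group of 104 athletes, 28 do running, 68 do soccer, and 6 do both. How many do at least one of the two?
|A∪B| = |A| + |B| - |A∩B| = 28 + 68 - 6 = 90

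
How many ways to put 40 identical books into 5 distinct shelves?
C(40+5-1, 5-1) = C(44, 4) = 135751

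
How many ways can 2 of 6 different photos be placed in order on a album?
P(6,2) = 6!/(6-2)! = 30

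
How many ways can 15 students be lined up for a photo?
15! = 1307674368000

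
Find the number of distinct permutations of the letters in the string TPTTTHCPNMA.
11! / (1! × 1! × 1! × 1! × 2! × 4! × 1!) = 831600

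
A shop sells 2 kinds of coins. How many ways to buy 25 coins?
C(25+2-1, 2-1) = C(26, 1) = 26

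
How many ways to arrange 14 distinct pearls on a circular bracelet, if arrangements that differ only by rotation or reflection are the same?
(14-1)!/2 = 6227020800/2 = 3113510400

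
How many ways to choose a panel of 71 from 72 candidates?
C(72,71) = 72!/(71!×1!) = 72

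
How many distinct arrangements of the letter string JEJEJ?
5! / (3! × 2!) = 10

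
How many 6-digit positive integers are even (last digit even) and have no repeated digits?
Last∈{0,2,4,6,8}. Last=0: 15120. Last nonzero: 4×8×P(8,4) = 53760. Total = 68880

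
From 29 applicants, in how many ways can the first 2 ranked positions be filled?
P(29,2) = 29!/(29-2)! = 812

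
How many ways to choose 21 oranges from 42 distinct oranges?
C(42,21) = 42!/(21!×21!) = 538257874440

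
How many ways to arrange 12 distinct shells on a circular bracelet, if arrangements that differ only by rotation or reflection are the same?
(12-1)!/2 = 39916800/2 = 19958400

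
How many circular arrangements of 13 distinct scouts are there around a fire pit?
Circular: fix one position, arrange the rest. (13-1)! = 479001600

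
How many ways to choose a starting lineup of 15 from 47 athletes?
C(47,15) = 47!/(15!×32!) = 751616304549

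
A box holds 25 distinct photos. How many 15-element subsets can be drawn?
C(25,15) = 25!/(15!×10!) = 3268760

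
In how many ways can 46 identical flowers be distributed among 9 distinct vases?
C(46+9-1, 9-1) = C(54, 8) = 1040465790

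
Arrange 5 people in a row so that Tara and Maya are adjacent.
Treat as block: (5-1)! × 2! = 24 × 2 = 48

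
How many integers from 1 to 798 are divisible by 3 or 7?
⌊798/3⌋ + ⌊798/7⌋ - ⌊798/21⌋ = 266 + 114 - 38 = 342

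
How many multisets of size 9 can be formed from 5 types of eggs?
C(9+5-1, 5-1) = C(13, 4) = 715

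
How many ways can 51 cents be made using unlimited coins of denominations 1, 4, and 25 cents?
Coefficient of x^51 in 1/(1-x^1) · 1/(1-x^4) · 1/(1-x^25). Case on j = number of 25-cent coins (j = 0..2); remainder r = 51 - 25j is made from {1,4} in ⌊r/4⌋+1 ways. r = 51, 26, 1 → 13 + 7 + 1 = 21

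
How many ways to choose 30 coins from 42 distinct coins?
C(42,30) = 42!/(30!×12!) = 11058116888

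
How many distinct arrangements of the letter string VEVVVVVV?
8! / (7! × 1!) = 8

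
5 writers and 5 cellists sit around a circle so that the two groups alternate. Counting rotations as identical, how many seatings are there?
Fix one of the writers: (5-1)! ways for the remaining writers, × 5! ways for the cellists = 24 × 120 = 2880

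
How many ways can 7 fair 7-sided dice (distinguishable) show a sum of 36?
Coefficient of x^36 in (x + x² + ... + x^7)^7. By inclusion-exclusion on dice exceeding 7: Σ_j (-1)^j C(7,j)·C(36-1-7j, 6) = C(7,0)·C(35,6) - C(7,1)·C(28,6) + C(7,2)·C(21,6) - C(7,3)·C(14,6) + C(7,4)·C(7,6) = 1·1623160 - 7·376740 + 21·54264 - 35·3003 + 35·7 = 20664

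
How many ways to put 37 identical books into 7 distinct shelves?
C(37+7-1, 7-1) = C(43, 6) = 6096454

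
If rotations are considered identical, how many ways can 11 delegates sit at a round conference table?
Circular: fix one position, arrange the rest. (11-1)! = 3628800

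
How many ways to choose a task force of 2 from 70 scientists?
C(70,2) = 70!/(2!×68!) = 2415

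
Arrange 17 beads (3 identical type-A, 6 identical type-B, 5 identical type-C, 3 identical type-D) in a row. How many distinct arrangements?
17! / (3! × 6! × 5! × 3!) = 114354240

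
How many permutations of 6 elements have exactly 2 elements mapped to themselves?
Choose the 2 fixed points C(6,2) = 15, derange the rest: !4 = Σ_{j=0}^{4} (-1)^j·4!/j! = 24 - 24 + 12 - 4 + 1 = 9. Product = 15 × 9 = 135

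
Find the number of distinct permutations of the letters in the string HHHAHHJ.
7! / (1! × 5! × 1!) = 42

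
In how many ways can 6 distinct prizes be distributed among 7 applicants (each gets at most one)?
P(7,6) = 7!/(7-6)! = 5040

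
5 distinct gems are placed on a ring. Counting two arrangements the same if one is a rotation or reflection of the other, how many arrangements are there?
(5-1)!/2 = 24/2 = 12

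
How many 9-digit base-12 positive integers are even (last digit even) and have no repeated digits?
Last∈{0,2,4,6,8,10}. Last=0: 6652800. Last nonzero: 5×10×P(10,7) = 30240000. Total = 36892800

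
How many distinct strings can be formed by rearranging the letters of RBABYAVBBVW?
11! / (4! × 2! × 1! × 1! × 2! × 1!) = 415800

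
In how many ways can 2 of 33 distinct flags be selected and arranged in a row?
P(33,2) = 33!/(33-2)! = 1056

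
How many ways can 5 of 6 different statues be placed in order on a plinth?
P(6,5) = 6!/(6-5)! = 720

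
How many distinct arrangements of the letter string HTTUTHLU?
8! / (2! × 3! × 2! × 1!) = 1680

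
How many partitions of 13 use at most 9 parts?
By conjugation, equals partitions of 13 into parts ≤ 9. Let r_j(i) = number of partitions of i into parts ≤ j, for i = 0..13. r_1(i) = 1 for all i; r_j(i) = r_{j-1}(i) + r_j(i-j). Rows j = 2..9: ≤2: 1 1 2 2 3 3 4 4 5 5 6 6 7 7; ≤3: 1 1 2 3 4 5 7 8 10 12 14 16 19 21; ≤4: 1 1 2 3 5 6 9 11 15 18 23 27 34 39; ≤5: 1 1 2 3 5 7 10 13 18 23 30 37 47 57; ≤6: 1 1 2 3 5 7 11 14 20 26 35 44 58 71; ≤7: 1 1 2 3 5 7 11 15 21 28 38 49 65 82; ≤8: 1 1 2 3 5 7 11 15 22 29 40 52 70 89; ≤9: 1 1 2 3 5 7 11 15 22 30 41 54 73 94. r_9(13) = 94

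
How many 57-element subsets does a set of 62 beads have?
C(62,57) = 62!/(57!×5!) = 6471002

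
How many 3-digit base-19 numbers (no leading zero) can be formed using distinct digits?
First digit: 18 choices (nonzero). Then descending: 18 × 18 × 17 = 5508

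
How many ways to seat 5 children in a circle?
Circular: fix one position, arrange the rest. (5-1)! = 24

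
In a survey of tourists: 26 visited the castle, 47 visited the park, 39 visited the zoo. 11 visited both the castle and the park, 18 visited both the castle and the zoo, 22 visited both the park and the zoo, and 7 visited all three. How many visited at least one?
|A∪B∪C| = 26+47+39-11-18-22+7 = 68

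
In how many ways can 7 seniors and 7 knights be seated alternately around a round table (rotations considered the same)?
Fix one of the seniors: (7-1)! ways for the remaining seniors, × 7! ways for the knights = 720 × 5040 = 3628800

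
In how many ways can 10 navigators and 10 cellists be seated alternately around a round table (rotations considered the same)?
Fix one of the navigators: (10-1)! ways for the remaining navigators, × 10! ways for the cellists = 362880 × 3628800 = 1316818944000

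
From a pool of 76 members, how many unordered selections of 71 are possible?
C(76,71) = 76!/(71!×5!) = 18474840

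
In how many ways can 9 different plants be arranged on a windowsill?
9! = 362880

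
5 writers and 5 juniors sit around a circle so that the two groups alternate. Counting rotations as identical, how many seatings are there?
Fix one of the writers: (5-1)! ways for the remaining writers, × 5! ways for the juniors = 24 × 120 = 2880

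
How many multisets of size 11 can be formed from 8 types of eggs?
C(11+8-1, 8-1) = C(18, 7) = 31824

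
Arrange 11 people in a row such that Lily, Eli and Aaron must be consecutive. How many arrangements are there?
Treat the 3 as one block: (11-3+1)! × 3! = 362880 × 6 = 2177280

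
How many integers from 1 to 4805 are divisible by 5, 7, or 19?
⌊4805/5⌋+⌊4805/7⌋+⌊4805/19⌋ - ⌊4805/35⌋-⌊4805/95⌋-⌊4805/133⌋ + ⌊4805/665⌋ = 961+686+252 - 137-50-36 + 7 = 1683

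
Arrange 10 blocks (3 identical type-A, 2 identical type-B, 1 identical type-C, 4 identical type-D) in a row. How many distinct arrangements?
10! / (3! × 2! × 1! × 4!) = 12600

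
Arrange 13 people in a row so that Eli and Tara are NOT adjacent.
Total - adjacent = 13! - (13-1)!×2 = 6227020800 - 958003200 = 5269017600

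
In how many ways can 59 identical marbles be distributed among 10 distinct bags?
C(59+10-1, 10-1) = C(68, 9) = 49280065120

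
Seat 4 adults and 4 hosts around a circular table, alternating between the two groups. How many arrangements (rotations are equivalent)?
Fix one of the adults: (4-1)! ways for the remaining adults, × 4! ways for the hosts = 6 × 24 = 144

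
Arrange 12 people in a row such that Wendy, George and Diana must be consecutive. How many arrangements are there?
Treat the 3 as one block: (12-3+1)! × 3! = 3628800 × 6 = 21772800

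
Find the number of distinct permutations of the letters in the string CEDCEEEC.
8! / (3! × 4! × 1!) = 280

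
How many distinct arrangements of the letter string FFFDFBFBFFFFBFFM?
16! / (3! × 1! × 11! × 1!) = 87360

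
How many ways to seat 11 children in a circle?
Circular: fix one position, arrange the rest. (11-1)! = 3628800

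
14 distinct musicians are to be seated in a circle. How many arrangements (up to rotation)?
Circular: fix one position, arrange the rest. (14-1)! = 6227020800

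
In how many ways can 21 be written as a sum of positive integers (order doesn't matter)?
Pentagonal recurrence p(n) = p(n-1) + p(n-2) - p(n-5) - p(n-7) + p(n-12) + p(n-15) - ... gives p(0..20) = 1, 1, 2, 3, 5, 7, 11, 15, 22, 30, 42, 56, 77, 101, 135, 176, 231, 297, 385, 490, 627. p(21) = p(20) + p(19) - p(16) - p(14) + p(9) + p(6) = 627 + 490 - 231 - 135 + 30 + 11 = 792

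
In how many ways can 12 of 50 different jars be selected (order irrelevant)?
C(50,12) = 50!/(12!×38!) = 121399651100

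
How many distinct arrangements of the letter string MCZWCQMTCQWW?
12! / (3! × 2! × 1! × 1! × 2! × 3!) = 3326400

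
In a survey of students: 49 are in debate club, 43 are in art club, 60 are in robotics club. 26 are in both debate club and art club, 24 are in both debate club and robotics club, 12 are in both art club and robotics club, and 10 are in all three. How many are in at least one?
|A∪B∪C| = 49+43+60-26-24-12+10 = 100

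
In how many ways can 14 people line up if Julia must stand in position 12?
Fix one position: (14-1)! = 6227020800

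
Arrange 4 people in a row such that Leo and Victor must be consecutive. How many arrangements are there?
Treat the 2 as one block: (4-2+1)! × 2! = 6 × 2 = 12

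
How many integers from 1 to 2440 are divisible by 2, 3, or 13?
⌊2440/2⌋+⌊2440/3⌋+⌊2440/13⌋ - ⌊2440/6⌋-⌊2440/26⌋-⌊2440/39⌋ + ⌊2440/78⌋ = 1220+813+187 - 406-93-62 + 31 = 1690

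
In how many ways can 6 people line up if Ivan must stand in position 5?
Fix one position: (6-1)! = 120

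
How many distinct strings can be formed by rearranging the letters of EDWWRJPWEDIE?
12! / (1! × 1! × 1! × 3! × 2! × 1! × 3!) = 6652800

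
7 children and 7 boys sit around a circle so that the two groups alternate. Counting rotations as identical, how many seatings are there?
Fix one of the children: (7-1)! ways for the remaining children, × 7! ways for the boys = 720 × 5040 = 3628800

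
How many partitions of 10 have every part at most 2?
Let r_j(i) = number of partitions of i into parts ≤ j, for i = 0..10. r_1(i) = 1 for all i; r_j(i) = r_{j-1}(i) + r_j(i-j). Rows j = 2..2: ≤2: 1 1 2 2 3 3 4 4 5 5 6. r_2(10) = 6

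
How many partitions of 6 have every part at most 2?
Let r_j(i) = number of partitions of i into parts ≤ j, for i = 0..6. r_1(i) = 1 for all i; r_j(i) = r_{j-1}(i) + r_j(i-j). Rows j = 2..2: ≤2: 1 1 2 2 3 3 4. r_2(6) = 4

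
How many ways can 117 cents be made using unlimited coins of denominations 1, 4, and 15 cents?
Coefficient of x^117 in 1/(1-x^1) · 1/(1-x^4) · 1/(1-x^15). Case on j = number of 15-cent coins (j = 0..7); remainder r = 117 - 15j is made from {1,4} in ⌊r/4⌋+1 ways. r = 117, 102, 87, 72, 57, 42, 27, 12 → 30 + 26 + 22 + 19 + 15 + 11 + 7 + 4 = 134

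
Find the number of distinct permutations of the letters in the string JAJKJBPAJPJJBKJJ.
16! / (2! × 2! × 8! × 2! × 2!) = 32432400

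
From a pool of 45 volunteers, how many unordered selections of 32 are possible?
C(45,32) = 45!/(32!×13!) = 73006209045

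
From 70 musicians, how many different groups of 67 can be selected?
C(70,67) = 70!/(67!×3!) = 54740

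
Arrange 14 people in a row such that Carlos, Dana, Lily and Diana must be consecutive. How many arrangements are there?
Treat the 4 as one block: (14-4+1)! × 4! = 39916800 × 24 = 958003200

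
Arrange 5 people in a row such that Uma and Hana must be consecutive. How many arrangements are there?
Treat the 2 as one block: (5-2+1)! × 2! = 24 × 2 = 48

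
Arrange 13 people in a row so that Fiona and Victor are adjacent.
Treat as block: (13-1)! × 2! = 479001600 × 2 = 958003200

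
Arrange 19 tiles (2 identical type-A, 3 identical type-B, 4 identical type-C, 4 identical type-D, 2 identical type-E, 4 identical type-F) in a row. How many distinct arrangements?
19! / (2! × 3! × 4! × 4! × 2! × 4!) = 366648282000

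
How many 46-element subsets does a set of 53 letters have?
C(53,46) = 53!/(46!×7!) = 154143080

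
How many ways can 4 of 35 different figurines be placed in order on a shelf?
P(35,4) = 35!/(35-4)! = 1256640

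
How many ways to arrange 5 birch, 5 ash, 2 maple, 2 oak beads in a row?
14! / (5! × 5! × 2! × 2!) = 1513512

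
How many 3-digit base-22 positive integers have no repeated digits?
First digit: 21 choices (nonzero). Then descending: 21 × 21 × 20 = 8820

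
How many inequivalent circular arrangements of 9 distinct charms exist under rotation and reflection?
(9-1)!/2 = 40320/2 = 20160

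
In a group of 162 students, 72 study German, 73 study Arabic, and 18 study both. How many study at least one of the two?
|A∪B| = |A| + |B| - |A∩B| = 72 + 73 - 18 = 127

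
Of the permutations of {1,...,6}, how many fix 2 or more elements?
Exactly j fixed points: C(6,j)·!(6-j); sum over j ≥ 2 (derangement numbers via !m = (m-1)·(!(m-1) + !(m-2)): !0..!4 = 1, 0, 1, 2, 9). Σ_{j=2}^{6} C(6,j)·!(6-j) = C(6,2)·!4 + C(6,3)·!3 + C(6,4)·!2 + C(6,5)·!1 + C(6,6)·!0 = 15·9 + 20·2 + 15·1 + 6·0 + 1·1 = 191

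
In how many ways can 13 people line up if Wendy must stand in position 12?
Fix one position: (13-1)! = 479001600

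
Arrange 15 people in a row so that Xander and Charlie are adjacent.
Treat as block: (15-1)! × 2! = 87178291200 × 2 = 174356582400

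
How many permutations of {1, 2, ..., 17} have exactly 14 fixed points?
Choose the 14 fixed points C(17,14) = 680, derange the rest: !3 = Σ_{j=0}^{3} (-1)^j·3!/j! = 6 - 6 + 3 - 1 = 2. Product = 680 × 2 = 1360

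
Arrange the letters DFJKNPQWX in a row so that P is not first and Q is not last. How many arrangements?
By inclusion-exclusion: 9! - 2×(9-1)! + (9-2)! = 362880 - 80640 + 5040 = 287280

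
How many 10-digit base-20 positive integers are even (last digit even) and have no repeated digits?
Last∈{0,2,4,6,8,10,12,14,16,18}. Last=0: 33522128640. Last nonzero: 9×18×P(18,8) = 285820254720. Total = 319342383360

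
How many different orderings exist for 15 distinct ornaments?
15! = 1307674368000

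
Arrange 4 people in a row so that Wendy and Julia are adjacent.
Treat as block: (4-1)! × 2! = 6 × 2 = 12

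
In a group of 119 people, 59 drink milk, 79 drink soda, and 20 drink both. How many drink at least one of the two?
|A∪B| = |A| + |B| - |A∩B| = 59 + 79 - 20 = 118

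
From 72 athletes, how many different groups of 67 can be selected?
C(72,67) = 72!/(67!×5!) = 13991544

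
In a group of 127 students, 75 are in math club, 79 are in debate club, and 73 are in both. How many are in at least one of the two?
|A∪B| = |A| + |B| - |A∩B| = 75 + 79 - 73 = 81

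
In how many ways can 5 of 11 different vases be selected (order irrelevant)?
C(11,5) = 11!/(5!×6!) = 462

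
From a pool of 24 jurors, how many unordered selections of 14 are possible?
C(24,14) = 24!/(14!×10!) = 1961256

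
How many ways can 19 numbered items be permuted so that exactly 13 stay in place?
Choose the 13 fixed points C(19,13) = 27132, derange the rest: !6 = Σ_{j=0}^{6} (-1)^j·6!/j! = 720 - 720 + 360 - 120 + 30 - 6 + 1 = 265. Product = 27132 × 265 = 7189980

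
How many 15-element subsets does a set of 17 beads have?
C(17,15) = 17!/(15!×2!) = 136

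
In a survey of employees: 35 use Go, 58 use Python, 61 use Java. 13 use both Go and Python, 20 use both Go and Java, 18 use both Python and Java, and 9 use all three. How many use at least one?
|A∪B∪C| = 35+58+61-13-20-18+9 = 112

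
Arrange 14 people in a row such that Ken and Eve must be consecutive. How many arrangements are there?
Treat the 2 as one block: (14-2+1)! × 2! = 6227020800 × 2 = 12454041600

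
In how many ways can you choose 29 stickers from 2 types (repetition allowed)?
C(29+2-1, 2-1) = C(30, 1) = 30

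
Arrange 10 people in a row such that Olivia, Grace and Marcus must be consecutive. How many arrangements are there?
Treat the 3 as one block: (10-3+1)! × 3! = 40320 × 6 = 241920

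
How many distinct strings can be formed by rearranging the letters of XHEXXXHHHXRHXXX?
15! / (5! × 1! × 1! × 8!) = 270270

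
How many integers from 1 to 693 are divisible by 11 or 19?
⌊693/11⌋ + ⌊693/19⌋ - ⌊693/209⌋ = 63 + 36 - 3 = 96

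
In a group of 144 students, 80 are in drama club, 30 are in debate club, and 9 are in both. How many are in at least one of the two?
|A∪B| = |A| + |B| - |A∩B| = 80 + 30 - 9 = 101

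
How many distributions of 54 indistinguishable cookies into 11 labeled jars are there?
C(54+11-1, 11-1) = C(64, 10) = 151473214816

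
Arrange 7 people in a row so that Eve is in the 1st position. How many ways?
Fix one position: (7-1)! = 720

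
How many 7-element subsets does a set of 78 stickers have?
C(78,7) = 78!/(7!×71!) = 2641902120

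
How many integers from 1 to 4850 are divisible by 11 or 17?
⌊4850/11⌋ + ⌊4850/17⌋ - ⌊4850/187⌋ = 440 + 285 - 25 = 700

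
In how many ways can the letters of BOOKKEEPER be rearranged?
10! / (1! × 2! × 2! × 3! × 1! × 1!) = 151200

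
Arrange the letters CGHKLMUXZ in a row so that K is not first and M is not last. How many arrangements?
By inclusion-exclusion: 9! - 2×(9-1)! + (9-2)! = 362880 - 80640 + 5040 = 287280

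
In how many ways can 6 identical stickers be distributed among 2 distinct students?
C(6+2-1, 2-1) = C(7, 1) = 7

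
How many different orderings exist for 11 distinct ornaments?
11! = 39916800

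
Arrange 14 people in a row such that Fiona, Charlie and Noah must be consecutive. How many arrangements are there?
Treat the 3 as one block: (14-3+1)! × 3! = 479001600 × 6 = 2874009600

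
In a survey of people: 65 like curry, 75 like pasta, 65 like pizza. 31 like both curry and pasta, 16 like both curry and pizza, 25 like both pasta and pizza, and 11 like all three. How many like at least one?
|A∪B∪C| = 65+75+65-31-16-25+11 = 144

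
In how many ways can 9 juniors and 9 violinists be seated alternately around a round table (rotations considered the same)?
Fix one of the juniors: (9-1)! ways for the remaining juniors, × 9! ways for the violinists = 40320 × 362880 = 14631321600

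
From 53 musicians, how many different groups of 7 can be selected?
C(53,7) = 53!/(7!×46!) = 154143080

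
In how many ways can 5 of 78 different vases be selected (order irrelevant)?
C(78,5) = 78!/(5!×73!) = 21111090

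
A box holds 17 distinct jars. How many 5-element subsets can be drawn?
C(17,5) = 17!/(5!×12!) = 6188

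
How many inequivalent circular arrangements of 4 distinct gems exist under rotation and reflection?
(4-1)!/2 = 6/2 = 3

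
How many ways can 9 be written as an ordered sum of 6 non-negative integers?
C(9+6-1, 6-1) = C(14, 5) = 2002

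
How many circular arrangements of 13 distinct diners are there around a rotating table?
Circular: fix one position, arrange the rest. (13-1)! = 479001600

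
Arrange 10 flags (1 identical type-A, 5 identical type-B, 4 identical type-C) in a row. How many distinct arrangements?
10! / (1! × 5! × 4!) = 1260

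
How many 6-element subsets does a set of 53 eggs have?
C(53,6) = 53!/(6!×47!) = 22957480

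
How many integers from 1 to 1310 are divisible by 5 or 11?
⌊1310/5⌋ + ⌊1310/11⌋ - ⌊1310/55⌋ = 262 + 119 - 23 = 358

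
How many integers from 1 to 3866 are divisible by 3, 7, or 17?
⌊3866/3⌋+⌊3866/7⌋+⌊3866/17⌋ - ⌊3866/21⌋-⌊3866/51⌋-⌊3866/119⌋ + ⌊3866/357⌋ = 1288+552+227 - 184-75-32 + 10 = 1786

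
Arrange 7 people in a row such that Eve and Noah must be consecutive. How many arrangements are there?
Treat the 2 as one block: (7-2+1)! × 2! = 720 × 2 = 1440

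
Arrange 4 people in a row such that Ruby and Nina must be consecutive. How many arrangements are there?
Treat the 2 as one block: (4-2+1)! × 2! = 6 × 2 = 12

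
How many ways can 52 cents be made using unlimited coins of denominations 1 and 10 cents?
Coefficient of x^52 in 1/(1-x^1) · 1/(1-x^10). Use j coins of 10 for j = 0..⌊52/10⌋ = 5, the rest in 1s: 5 + 1 = 6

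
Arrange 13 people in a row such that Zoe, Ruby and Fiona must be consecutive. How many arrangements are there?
Treat the 3 as one block: (13-3+1)! × 3! = 39916800 × 6 = 239500800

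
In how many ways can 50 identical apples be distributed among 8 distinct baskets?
C(50+8-1, 8-1) = C(57, 7) = 264385836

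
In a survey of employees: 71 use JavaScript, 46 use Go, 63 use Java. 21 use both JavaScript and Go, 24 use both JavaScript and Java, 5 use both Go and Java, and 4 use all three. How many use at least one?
|A∪B∪C| = 71+46+63-21-24-5+4 = 134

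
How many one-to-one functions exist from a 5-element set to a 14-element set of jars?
P(14,5) = 14!/(14-5)! = 240240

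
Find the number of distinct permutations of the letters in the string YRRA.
4! / (1! × 1! × 2!) = 12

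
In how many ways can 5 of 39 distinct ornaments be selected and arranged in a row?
P(39,5) = 39!/(39-5)! = 69090840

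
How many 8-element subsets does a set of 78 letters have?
C(78,8) = 78!/(8!×70!) = 23446881315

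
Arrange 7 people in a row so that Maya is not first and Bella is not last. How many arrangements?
By inclusion-exclusion: 7! - 2×(7-1)! + (7-2)! = 5040 - 1440 + 120 = 3720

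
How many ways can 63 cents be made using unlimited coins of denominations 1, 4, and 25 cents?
Coefficient of x^63 in 1/(1-x^1) · 1/(1-x^4) · 1/(1-x^25). Case on j = number of 25-cent coins (j = 0..2); remainder r = 63 - 25j is made from {1,4} in ⌊r/4⌋+1 ways. r = 63, 38, 13 → 16 + 10 + 4 = 30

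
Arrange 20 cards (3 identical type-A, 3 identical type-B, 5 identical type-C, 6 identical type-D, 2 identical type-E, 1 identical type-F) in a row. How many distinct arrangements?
20! / (3! × 3! × 5! × 6! × 2! × 1!) = 391091500800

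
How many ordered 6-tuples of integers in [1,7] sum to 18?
Coefficient of x^18 in (x + x² + ... + x^7)^6. By inclusion-exclusion on dice exceeding 7: Σ_j (-1)^j C(6,j)·C(18-1-7j, 5) = C(6,0)·C(17,5) - C(6,1)·C(10,5) = 1·6188 - 6·252 = 4676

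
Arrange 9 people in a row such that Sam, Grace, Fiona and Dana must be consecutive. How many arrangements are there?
Treat the 4 as one block: (9-4+1)! × 4! = 720 × 24 = 17280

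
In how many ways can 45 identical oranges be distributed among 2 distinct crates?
C(45+2-1, 2-1) = C(46, 1) = 46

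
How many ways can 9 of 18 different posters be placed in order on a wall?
P(18,9) = 18!/(18-9)! = 17643225600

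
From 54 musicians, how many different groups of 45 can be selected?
C(54,45) = 54!/(45!×9!) = 5317936260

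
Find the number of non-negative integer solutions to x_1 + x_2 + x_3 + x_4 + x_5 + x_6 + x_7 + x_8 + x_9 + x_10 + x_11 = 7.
C(7+11-1, 11-1) = C(17, 10) = 19448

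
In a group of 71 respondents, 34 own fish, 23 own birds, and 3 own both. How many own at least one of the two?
|A∪B| = |A| + |B| - |A∩B| = 34 + 23 - 3 = 54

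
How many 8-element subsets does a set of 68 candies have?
C(68,8) = 68!/(8!×60!) = 7392009768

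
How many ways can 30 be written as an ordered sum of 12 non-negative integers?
C(30+12-1, 12-1) = C(41, 11) = 3159461968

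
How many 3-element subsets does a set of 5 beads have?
C(5,3) = 5!/(3!×2!) = 10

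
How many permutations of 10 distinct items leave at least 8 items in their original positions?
Exactly j fixed points: C(10,j)·!(10-j); sum over j ≥ 8 (derangement numbers via !m = (m-1)·(!(m-1) + !(m-2)): !0..!2 = 1, 0, 1). Σ_{j=8}^{10} C(10,j)·!(10-j) = C(10,8)·!2 + C(10,9)·!1 + C(10,10)·!0 = 45·1 + 10·0 + 1·1 = 46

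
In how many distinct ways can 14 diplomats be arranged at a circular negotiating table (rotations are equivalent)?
Circular: fix one position, arrange the rest. (14-1)! = 6227020800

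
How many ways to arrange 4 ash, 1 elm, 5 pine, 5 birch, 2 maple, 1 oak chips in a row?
18! / (4! × 1! × 5! × 5! × 2! × 1!) = 9262693440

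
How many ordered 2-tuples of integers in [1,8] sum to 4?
Coefficient of x^4 in (x + x² + ... + x^8)^2. By inclusion-exclusion on dice exceeding 8: Σ_j (-1)^j C(2,j)·C(4-1-8j, 1) = C(2,0)·C(3,1) = 1·3 = 3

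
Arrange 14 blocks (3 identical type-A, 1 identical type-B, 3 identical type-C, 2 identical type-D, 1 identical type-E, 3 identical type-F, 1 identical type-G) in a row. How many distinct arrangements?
14! / (3! × 1! × 3! × 2! × 1! × 3! × 1!) = 201801600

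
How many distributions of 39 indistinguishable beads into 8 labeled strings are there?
C(39+8-1, 8-1) = C(46, 7) = 53524680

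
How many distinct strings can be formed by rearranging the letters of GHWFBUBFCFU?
11! / (1! × 1! × 1! × 2! × 1! × 3! × 2!) = 1663200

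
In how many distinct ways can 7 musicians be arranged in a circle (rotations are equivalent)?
Circular: fix one position, arrange the rest. (7-1)! = 720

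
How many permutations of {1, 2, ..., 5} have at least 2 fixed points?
Exactly j fixed points: C(5,j)·!(5-j); sum over j ≥ 2 (derangement numbers via !m = (m-1)·(!(m-1) + !(m-2)): !0..!3 = 1, 0, 1, 2). Σ_{j=2}^{5} C(5,j)·!(5-j) = C(5,2)·!3 + C(5,3)·!2 + C(5,4)·!1 + C(5,5)·!0 = 10·2 + 10·1 + 5·0 + 1·1 = 31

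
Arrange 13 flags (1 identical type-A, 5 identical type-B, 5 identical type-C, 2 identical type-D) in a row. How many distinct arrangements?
13! / (1! × 5! × 5! × 2!) = 216216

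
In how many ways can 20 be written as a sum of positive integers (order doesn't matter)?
Pentagonal recurrence p(n) = p(n-1) + p(n-2) - p(n-5) - p(n-7) + p(n-12) + p(n-15) - ... gives p(0..19) = 1, 1, 2, 3, 5, 7, 11, 15, 22, 30, 42, 56, 77, 101, 135, 176, 231, 297, 385, 490. p(20) = p(19) + p(18) - p(15) - p(13) + p(8) + p(5) = 490 + 385 - 176 - 101 + 22 + 7 = 627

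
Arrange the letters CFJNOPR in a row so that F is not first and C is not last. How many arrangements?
By inclusion-exclusion: 7! - 2×(7-1)! + (7-2)! = 5040 - 1440 + 120 = 3720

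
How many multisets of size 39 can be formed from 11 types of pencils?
C(39+11-1, 11-1) = C(49, 10) = 8217822536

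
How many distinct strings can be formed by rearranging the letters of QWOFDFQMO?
9! / (2! × 2! × 1! × 1! × 2! × 1!) = 45360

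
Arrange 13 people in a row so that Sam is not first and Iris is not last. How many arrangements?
By inclusion-exclusion: 13! - 2×(13-1)! + (13-2)! = 6227020800 - 958003200 + 39916800 = 5308934400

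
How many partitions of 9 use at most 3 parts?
By conjugation, equals partitions of 9 into parts ≤ 3. Let r_j(i) = number of partitions of i into parts ≤ j, for i = 0..9. r_1(i) = 1 for all i; r_j(i) = r_{j-1}(i) + r_j(i-j). Rows j = 2..3: ≤2: 1 1 2 2 3 3 4 4 5 5; ≤3: 1 1 2 3 4 5 7 8 10 12. r_3(9) = 12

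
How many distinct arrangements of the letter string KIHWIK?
6! / (2! × 2! × 1! × 1!) = 180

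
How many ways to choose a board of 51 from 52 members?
C(52,51) = 52!/(51!×1!) = 52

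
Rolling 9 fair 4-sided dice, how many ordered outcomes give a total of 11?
Coefficient of x^11 in (x + x² + ... + x^4)^9. By inclusion-exclusion on dice exceeding 4: Σ_j (-1)^j C(9,j)·C(11-1-4j, 8) = C(9,0)·C(10,8) = 1·45 = 45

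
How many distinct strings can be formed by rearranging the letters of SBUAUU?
6! / (1! × 3! × 1! × 1!) = 120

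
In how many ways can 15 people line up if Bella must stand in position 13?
Fix one position: (15-1)! = 87178291200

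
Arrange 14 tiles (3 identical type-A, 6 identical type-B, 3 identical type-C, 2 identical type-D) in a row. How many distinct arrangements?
14! / (3! × 6! × 3! × 2!) = 1681680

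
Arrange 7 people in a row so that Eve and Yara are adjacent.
Treat as block: (7-1)! × 2! = 720 × 2 = 1440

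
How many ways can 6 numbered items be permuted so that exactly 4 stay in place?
Choose the 4 fixed points C(6,4) = 15, derange the rest: !2 = Σ_{j=0}^{2} (-1)^j·2!/j! = 2 - 2 + 1 = 1. Product = 15 × 1 = 15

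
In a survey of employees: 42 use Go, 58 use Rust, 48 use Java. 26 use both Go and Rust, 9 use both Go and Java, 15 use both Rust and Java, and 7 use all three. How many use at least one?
|A∪B∪C| = 42+58+48-26-9-15+7 = 105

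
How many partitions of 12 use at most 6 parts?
By conjugation, equals partitions of 12 into parts ≤ 6. Let r_j(i) = number of partitions of i into parts ≤ j, for i = 0..12. r_1(i) = 1 for all i; r_j(i) = r_{j-1}(i) + r_j(i-j). Rows j = 2..6: ≤2: 1 1 2 2 3 3 4 4 5 5 6 6 7; ≤3: 1 1 2 3 4 5 7 8 10 12 14 16 19; ≤4: 1 1 2 3 5 6 9 11 15 18 23 27 34; ≤5: 1 1 2 3 5 7 10 13 18 23 30 37 47; ≤6: 1 1 2 3 5 7 11 14 20 26 35 44 58. r_6(12) = 58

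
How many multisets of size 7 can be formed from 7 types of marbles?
C(7+7-1, 7-1) = C(13, 6) = 1716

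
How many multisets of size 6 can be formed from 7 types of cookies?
C(6+7-1, 7-1) = C(12, 6) = 924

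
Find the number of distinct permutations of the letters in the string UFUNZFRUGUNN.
12! / (1! × 2! × 4! × 1! × 3! × 1!) = 1663200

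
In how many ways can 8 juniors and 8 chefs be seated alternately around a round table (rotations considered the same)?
Fix one of the juniors: (8-1)! ways for the remaining juniors, × 8! ways for the chefs = 5040 × 40320 = 203212800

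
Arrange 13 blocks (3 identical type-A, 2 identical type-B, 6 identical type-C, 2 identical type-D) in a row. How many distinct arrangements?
13! / (3! × 2! × 6! × 2!) = 360360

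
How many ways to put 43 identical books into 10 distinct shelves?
C(43+10-1, 10-1) = C(52, 9) = 3679075400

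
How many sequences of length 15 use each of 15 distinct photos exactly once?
15! = 1307674368000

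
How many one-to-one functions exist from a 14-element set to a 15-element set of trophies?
P(15,14) = 15!/(15-14)! = 1307674368000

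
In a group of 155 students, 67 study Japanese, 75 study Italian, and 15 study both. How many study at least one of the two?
|A∪B| = |A| + |B| - |A∩B| = 67 + 75 - 15 = 127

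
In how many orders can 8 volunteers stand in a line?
8! = 40320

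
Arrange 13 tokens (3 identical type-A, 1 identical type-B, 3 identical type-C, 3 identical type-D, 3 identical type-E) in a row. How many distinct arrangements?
13! / (3! × 1! × 3! × 3! × 3!) = 4804800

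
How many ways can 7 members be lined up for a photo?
7! = 5040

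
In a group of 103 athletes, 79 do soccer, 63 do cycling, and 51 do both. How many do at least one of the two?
|A∪B| = |A| + |B| - |A∩B| = 79 + 63 - 51 = 91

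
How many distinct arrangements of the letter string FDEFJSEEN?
9! / (1! × 1! × 3! × 1! × 1! × 2!) = 30240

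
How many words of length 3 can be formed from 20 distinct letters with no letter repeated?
P(20,3) = 20!/(20-3)! = 6840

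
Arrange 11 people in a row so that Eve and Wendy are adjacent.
Treat as block: (11-1)! × 2! = 3628800 × 2 = 7257600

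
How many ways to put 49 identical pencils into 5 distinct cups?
C(49+5-1, 5-1) = C(53, 4) = 292825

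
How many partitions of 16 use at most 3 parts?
By conjugation, equals partitions of 16 into parts ≤ 3. Let r_j(i) = number of partitions of i into parts ≤ j, for i = 0..16. r_1(i) = 1 for all i; r_j(i) = r_{j-1}(i) + r_j(i-j). Rows j = 2..3: ≤2: 1 1 2 2 3 3 4 4 5 5 6 6 7 7 8 8 9; ≤3: 1 1 2 3 4 5 7 8 10 12 14 16 19 21 24 27 30. r_3(16) = 30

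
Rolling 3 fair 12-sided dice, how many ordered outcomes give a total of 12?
Coefficient of x^12 in (x + x² + ... + x^12)^3. By inclusion-exclusion on dice exceeding 12: Σ_j (-1)^j C(3,j)·C(12-1-12j, 2) = C(3,0)·C(11,2) = 1·55 = 55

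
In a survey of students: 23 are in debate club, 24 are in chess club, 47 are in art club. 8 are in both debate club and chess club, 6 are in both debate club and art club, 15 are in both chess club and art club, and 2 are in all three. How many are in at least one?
|A∪B∪C| = 23+24+47-8-6-15+2 = 67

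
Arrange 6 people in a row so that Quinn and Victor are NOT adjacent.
Total - adjacent = 6! - (6-1)!×2 = 720 - 240 = 480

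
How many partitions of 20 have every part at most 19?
Let r_j(i) = number of partitions of i into parts ≤ j, for i = 0..20. r_1(i) = 1 for all i; r_j(i) = r_{j-1}(i) + r_j(i-j). Rows j = 2..19: ≤2: 1 1 2 2 3 3 4 4 5 5 6 6 7 7 8 8 9 9 10 10 11; ≤3: 1 1 2 3 4 5 7 8 10 12 14 16 19 21 24 27 30 33 37 40 44; ≤4: 1 1 2 3 5 6 9 11 15 18 23 27 34 39 47 54 64 72 84 94 108; ≤5: 1 1 2 3 5 7 10 13 18 23 30 37 47 57 70 84 101 119 141 164 192; ≤6: 1 1 2 3 5 7 11 14 20 26 35 44 58 71 90 110 136 163 199 235 282; ≤7: 1 1 2 3 5 7 11 15 21 28 38 49 65 82 105 131 164 201 248 300 364; ≤8: 1 1 2 3 5 7 11 15 22 29 40 52 70 89 116 146 186 230 288 352 434; ≤9: 1 1 2 3 5 7 11 15 22 30 41 54 73 94 123 157 201 252 318 393 488; ≤10: 1 1 2 3 5 7 11 15 22 30 42 55 75 97 128 164 212 267 340 423 530; ≤11: 1 1 2 3 5 7 11 15 22 30 42 56 76 99 131 169 219 278 355 445 560; ≤12: 1 1 2 3 5 7 11 15 22 30 42 56 77 100 133 172 224 285 366 460 582; ≤13: 1 1 2 3 5 7 11 15 22 30 42 56 77 101 134 174 227 290 373 471 597; ≤14: 1 1 2 3 5 7 11 15 22 30 42 56 77 101 135 175 229 293 378 478 608; ≤15: 1 1 2 3 5 7 11 15 22 30 42 56 77 101 135 176 230 295 381 483 615; ≤16: 1 1 2 3 5 7 11 15 22 30 42 56 77 101 135 176 231 296 383 486 620; ≤17: 1 1 2 3 5 7 11 15 22 30 42 56 77 101 135 176 231 297 384 488 623; ≤18: 1 1 2 3 5 7 11 15 22 30 42 56 77 101 135 176 231 297 385 489 625; ≤19: 1 1 2 3 5 7 11 15 22 30 42 56 77 101 135 176 231 297 385 490 626. r_19(20) = 626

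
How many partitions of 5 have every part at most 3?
Let r_j(i) = number of partitions of i into parts ≤ j, for i = 0..5. r_1(i) = 1 for all i; r_j(i) = r_{j-1}(i) + r_j(i-j). Rows j = 2..3: ≤2: 1 1 2 2 3 3; ≤3: 1 1 2 3 4 5. r_3(5) = 5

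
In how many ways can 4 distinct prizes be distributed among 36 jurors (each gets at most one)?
P(36,4) = 36!/(36-4)! = 1413720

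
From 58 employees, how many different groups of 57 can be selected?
C(58,57) = 58!/(57!×1!) = 58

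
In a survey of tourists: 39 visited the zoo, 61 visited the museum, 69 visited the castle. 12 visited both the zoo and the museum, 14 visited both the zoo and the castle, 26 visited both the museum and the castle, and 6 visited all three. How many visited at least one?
|A∪B∪C| = 39+61+69-12-14-26+6 = 123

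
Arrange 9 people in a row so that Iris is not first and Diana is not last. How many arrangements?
By inclusion-exclusion: 9! - 2×(9-1)! + (9-2)! = 362880 - 80640 + 5040 = 287280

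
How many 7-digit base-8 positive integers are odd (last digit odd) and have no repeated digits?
Last∈{1,3,5,7}. Last=0: 0. Last nonzero: 4×6×P(6,5) = 17280. Total = 17280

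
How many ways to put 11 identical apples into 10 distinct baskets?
C(11+10-1, 10-1) = C(20, 9) = 167960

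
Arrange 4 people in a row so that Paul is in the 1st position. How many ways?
Fix one position: (4-1)! = 6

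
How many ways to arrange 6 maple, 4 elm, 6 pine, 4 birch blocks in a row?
20! / (6! × 4! × 6! × 4!) = 8147739600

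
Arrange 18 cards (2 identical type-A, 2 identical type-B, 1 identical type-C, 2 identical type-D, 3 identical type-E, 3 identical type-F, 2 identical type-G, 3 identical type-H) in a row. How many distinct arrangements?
18! / (2! × 2! × 1! × 2! × 3! × 3! × 2! × 3!) = 1852538688000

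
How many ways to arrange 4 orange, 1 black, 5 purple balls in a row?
10! / (4! × 1! × 5!) = 1260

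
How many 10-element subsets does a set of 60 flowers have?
C(60,10) = 60!/(10!×50!) = 75394027566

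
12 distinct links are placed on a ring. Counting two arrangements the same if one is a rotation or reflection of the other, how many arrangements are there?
(12-1)!/2 = 39916800/2 = 19958400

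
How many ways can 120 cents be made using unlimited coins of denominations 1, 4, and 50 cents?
Coefficient of x^120 in 1/(1-x^1) · 1/(1-x^4) · 1/(1-x^50). Case on j = number of 50-cent coins (j = 0..2); remainder r = 120 - 50j is made from {1,4} in ⌊r/4⌋+1 ways. r = 120, 70, 20 → 31 + 18 + 6 = 55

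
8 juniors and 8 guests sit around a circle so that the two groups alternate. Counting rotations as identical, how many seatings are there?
Fix one of the juniors: (8-1)! ways for the remaining juniors, × 8! ways for the guests = 5040 × 40320 = 203212800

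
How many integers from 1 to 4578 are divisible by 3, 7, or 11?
⌊4578/3⌋+⌊4578/7⌋+⌊4578/11⌋ - ⌊4578/21⌋-⌊4578/33⌋-⌊4578/77⌋ + ⌊4578/231⌋ = 1526+654+416 - 218-138-59 + 19 = 2200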